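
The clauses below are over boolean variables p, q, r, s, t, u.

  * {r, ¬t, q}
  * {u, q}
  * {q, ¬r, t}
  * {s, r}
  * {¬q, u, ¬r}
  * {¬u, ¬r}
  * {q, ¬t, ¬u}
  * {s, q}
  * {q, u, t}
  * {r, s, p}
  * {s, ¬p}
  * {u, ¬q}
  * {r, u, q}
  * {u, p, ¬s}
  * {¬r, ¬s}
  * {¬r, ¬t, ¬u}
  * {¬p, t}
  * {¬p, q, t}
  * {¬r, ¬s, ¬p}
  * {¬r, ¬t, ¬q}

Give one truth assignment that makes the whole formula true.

p=False, q=False, r=False, s=True, t=False, u=True

Branch on p: take p = False.
Try q = False.
  then u is forced to True.
  then r is forced to False.
  then t is forced to False.
  then s is forced to True.
Every clause has at least one true literal under this assignment.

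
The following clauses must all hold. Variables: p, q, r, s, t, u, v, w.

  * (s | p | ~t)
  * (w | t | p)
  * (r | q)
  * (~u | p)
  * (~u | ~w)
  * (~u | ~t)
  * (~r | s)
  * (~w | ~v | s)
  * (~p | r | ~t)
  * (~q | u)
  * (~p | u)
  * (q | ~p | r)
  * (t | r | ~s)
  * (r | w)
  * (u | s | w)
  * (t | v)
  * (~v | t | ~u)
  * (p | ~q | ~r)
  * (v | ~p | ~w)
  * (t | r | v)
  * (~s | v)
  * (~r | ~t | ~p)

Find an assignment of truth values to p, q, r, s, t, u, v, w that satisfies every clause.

p=False, q=False, r=True, s=True, t=False, u=False, v=True, w=True

Try p = False.
  then u is forced to False.
  then q is forced to False.
  then r is forced to True.
  then s is forced to True.
  then v is forced to True.
For the remaining variables, t = False, w = True works.
Check each clause:
  1. (s | ~t | p) — ~t is true.
  2. (w | t | p) — w is true.
  3. (r | q) — r is true.
  4. (~u | p) — ~u is true.
  5. (~u | ~w) — ~u is true.
  6. (~u | ~t) — ~u is true.
  7. (s | ~r) — s is true.
  8. (~w | ~v | s) — s is true.
  9. (~p | r | ~t) — r is true.
  10. (u | ~q) — ~q is true.
  11. (~p | u) — ~p is true.
  12. (~p | r | q) — r is true.
  13. (t | r | ~s) — r is true.
  14. (w | r) — w is true.
  15. (w | s | u) — w is true.
  16. (v | t) — v is true.
  17. (~u | t | ~v) — ~u is true.
  18. (p | ~q | ~r) — ~q is true.
  19. (~w | v | ~p) — ~p is true.
  20. (v | r | t) — r is true.
  21. (~s | v) — v is true.
  22. (~t | ~r | ~p) — ~t is true.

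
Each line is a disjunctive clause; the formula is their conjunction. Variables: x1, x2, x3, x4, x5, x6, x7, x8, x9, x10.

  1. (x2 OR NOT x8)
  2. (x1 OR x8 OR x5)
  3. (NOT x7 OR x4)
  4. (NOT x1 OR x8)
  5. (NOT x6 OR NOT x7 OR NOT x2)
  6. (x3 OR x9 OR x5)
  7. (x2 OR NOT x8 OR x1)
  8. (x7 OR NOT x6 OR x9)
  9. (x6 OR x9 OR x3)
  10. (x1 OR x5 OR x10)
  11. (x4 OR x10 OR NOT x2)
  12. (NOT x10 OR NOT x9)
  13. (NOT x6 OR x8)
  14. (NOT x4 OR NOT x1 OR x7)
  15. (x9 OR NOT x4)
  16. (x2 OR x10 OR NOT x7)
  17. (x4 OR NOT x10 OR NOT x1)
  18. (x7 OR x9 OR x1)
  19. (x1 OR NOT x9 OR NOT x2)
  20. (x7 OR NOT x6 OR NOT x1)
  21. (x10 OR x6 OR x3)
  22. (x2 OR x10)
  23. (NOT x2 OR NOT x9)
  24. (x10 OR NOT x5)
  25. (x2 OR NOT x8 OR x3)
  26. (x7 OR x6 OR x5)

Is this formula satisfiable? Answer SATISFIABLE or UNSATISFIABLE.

UNSATISFIABLE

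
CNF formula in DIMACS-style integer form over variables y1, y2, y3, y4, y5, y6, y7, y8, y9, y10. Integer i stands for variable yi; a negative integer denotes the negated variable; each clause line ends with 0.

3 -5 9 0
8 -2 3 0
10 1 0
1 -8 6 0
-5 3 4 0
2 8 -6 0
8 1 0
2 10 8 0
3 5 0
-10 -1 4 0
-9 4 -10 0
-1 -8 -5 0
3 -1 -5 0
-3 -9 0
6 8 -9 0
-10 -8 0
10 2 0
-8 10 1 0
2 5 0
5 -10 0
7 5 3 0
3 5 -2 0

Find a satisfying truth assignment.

y1=T  y2=T  y3=T  y4=T  y5=T  y6=T  y7=F  y8=F  y9=F  y10=T

Check each clause:
  1. (¬y5 ∨ y3 ∨ y9) — y3 is true.
  2. (y8 ∨ y3 ∨ ¬y2) — y3 is true.
  3. (y10 ∨ y1) — y1 is true.
  4. (y6 ∨ ¬y8 ∨ y1) — ¬y8 is true.
  5. (y3 ∨ y4 ∨ ¬y5) — y3 is true.
  6. (y8 ∨ y2 ∨ ¬y6) — y2 is true.
  7. (y8 ∨ y1) — y1 is true.
  8. (y8 ∨ y10 ∨ y2) — y2 is true.
  9. (y5 ∨ y3) — y3 is true.
  10. (¬y1 ∨ y4 ∨ ¬y10) — y4 is true.
  11. (¬y9 ∨ ¬y10 ∨ y4) — y4 is true.
  12. (¬y8 ∨ ¬y1 ∨ ¬y5) — ¬y8 is true.
  13. (y3 ∨ ¬y1 ∨ ¬y5) — y3 is true.
  14. (¬y9 ∨ ¬y3) — ¬y9 is true.
  15. (y6 ∨ y8 ∨ ¬y9) — y6 is true.
  16. (¬y10 ∨ ¬y8) — ¬y8 is true.
  17. (y10 ∨ y2) — y2 is true.
  18. (y10 ∨ y1 ∨ ¬y8) — ¬y8 is true.
  19. (y5 ∨ y2) — y2 is true.
  20. (y5 ∨ ¬y10) — y5 is true.
  21. (y3 ∨ y5 ∨ y7) — y3 is true.
  22. (y5 ∨ y3 ∨ ¬y2) — y3 is true.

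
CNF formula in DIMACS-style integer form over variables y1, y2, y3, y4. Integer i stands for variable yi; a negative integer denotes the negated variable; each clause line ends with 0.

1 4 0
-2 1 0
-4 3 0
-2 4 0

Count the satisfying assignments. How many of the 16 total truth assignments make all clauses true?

5

Satisfying assignments:
  y1=F y2=F y3=T y4=T
  y1=T y2=F y3=F y4=F
  y1=T y2=F y3=T y4=F
  y1=T y2=F y3=T y4=T
  y1=T y2=T y3=T y4=T
Count: 5.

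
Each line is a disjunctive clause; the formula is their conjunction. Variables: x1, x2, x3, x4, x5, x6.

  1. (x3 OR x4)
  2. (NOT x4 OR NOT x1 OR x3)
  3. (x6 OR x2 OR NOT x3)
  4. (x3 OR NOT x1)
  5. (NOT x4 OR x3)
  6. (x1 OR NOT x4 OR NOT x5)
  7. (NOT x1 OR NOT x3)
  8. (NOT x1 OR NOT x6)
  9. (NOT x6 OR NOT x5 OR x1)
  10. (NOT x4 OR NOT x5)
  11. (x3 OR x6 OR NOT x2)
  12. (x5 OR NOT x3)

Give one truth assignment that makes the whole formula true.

x1=F, x2=T, x3=T, x4=F, x5=T, x6=F

Set x1 = False and propagate.
Try x2 = True.
Try x3 = True.
  then x5 is forced to True.
  then x4 is forced to False.
  then x6 is forced to False.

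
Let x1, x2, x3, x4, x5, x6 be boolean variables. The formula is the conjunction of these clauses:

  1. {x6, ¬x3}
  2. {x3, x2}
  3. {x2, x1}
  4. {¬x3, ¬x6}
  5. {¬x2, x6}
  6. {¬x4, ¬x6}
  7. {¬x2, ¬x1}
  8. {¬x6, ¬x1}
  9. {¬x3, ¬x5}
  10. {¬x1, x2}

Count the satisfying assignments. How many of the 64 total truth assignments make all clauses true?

2

Satisfying assignments:
  x1=0 x2=1 x3=0 x4=0 x5=0 x6=1
  x1=0 x2=1 x3=0 x4=0 x5=1 x6=1
Count: 2.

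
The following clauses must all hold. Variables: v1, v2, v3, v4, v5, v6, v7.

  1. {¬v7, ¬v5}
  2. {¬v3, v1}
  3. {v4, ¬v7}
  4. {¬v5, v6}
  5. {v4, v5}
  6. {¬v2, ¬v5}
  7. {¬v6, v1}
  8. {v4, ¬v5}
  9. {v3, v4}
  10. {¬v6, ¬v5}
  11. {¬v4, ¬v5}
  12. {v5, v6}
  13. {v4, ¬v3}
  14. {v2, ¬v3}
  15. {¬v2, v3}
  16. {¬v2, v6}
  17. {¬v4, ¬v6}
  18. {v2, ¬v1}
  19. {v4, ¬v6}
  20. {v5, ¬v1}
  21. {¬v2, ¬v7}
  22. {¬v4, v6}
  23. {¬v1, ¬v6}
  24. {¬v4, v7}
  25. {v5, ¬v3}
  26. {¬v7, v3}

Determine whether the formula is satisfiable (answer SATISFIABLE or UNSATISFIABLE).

v4 = True:
  propagation gives v5=False, v6=True; an empty clause results — contradiction.
v4 = False:
  propagation gives v7=False, v5=True; an empty clause results — contradiction.
Every branch closes, so no satisfying assignment exists.

UNSATISFIABLE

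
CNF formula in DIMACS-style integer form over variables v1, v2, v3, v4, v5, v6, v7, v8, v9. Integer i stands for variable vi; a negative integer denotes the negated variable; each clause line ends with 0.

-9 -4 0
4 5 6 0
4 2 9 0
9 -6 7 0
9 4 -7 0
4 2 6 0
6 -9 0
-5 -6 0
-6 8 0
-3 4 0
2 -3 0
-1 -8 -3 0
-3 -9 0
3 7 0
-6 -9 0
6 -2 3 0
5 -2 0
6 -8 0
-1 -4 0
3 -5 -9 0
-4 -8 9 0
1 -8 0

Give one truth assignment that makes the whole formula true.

v1 = F, v2 = F, v3 = F, v4 = T, v5 = F, v6 = F, v7 = T, v8 = F, v9 = F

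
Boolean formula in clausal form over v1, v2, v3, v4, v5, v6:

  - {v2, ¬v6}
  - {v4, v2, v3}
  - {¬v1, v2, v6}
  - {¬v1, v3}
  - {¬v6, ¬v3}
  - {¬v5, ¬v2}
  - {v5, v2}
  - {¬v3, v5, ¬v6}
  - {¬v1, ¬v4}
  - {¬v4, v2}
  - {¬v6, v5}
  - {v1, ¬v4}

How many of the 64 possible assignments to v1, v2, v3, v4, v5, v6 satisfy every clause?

The models are:
  v1=0 v2=0 v3=1 v4=0 v5=1 v6=0
  v1=0 v2=1 v3=0 v4=0 v5=0 v6=0
  v1=0 v2=1 v3=1 v4=0 v5=0 v6=0
  v1=1 v2=1 v3=1 v4=0 v5=0 v6=0
Count: 4.

4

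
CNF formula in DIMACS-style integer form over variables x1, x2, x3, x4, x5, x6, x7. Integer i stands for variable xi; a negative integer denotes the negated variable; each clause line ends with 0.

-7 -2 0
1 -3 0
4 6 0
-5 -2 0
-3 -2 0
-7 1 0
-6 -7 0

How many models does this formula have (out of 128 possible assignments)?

28

Split on x2, then x7.
  x2=T, x7=T: a clause becomes empty — 0.
  x2=T, x7=F: x1 free; 3 ways for (x3,x4,x5,x6) × 2^1 = 6.
  x2=F, x7=T: remaining (x1,x3,x4,x5,x6) ∈ {(T,F,T,F,F); (T,F,T,T,F); (T,T,T,F,F); (T,T,T,T,F)} — 4.
  x2=F, x7=F: x5 free; 9 ways for (x1,x3,x4,x6) × 2^1 = 18.
Total: 0 + 6 + 4 + 18 = 28.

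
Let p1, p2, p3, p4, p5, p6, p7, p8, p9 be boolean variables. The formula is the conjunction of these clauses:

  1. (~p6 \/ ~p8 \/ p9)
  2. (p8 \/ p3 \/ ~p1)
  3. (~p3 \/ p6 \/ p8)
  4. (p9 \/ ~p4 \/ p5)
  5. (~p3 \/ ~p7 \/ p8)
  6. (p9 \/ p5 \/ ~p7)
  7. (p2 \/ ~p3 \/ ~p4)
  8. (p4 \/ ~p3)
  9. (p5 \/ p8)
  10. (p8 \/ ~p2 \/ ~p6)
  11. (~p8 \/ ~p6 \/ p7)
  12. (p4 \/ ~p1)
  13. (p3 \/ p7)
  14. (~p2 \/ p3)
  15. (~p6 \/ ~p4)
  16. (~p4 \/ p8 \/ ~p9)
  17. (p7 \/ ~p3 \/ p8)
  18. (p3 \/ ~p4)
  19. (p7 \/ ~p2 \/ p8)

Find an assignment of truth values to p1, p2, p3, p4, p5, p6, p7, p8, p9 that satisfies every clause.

p1=False  p2=False  p3=False  p4=False  p5=True  p6=False  p7=True  p8=True  p9=True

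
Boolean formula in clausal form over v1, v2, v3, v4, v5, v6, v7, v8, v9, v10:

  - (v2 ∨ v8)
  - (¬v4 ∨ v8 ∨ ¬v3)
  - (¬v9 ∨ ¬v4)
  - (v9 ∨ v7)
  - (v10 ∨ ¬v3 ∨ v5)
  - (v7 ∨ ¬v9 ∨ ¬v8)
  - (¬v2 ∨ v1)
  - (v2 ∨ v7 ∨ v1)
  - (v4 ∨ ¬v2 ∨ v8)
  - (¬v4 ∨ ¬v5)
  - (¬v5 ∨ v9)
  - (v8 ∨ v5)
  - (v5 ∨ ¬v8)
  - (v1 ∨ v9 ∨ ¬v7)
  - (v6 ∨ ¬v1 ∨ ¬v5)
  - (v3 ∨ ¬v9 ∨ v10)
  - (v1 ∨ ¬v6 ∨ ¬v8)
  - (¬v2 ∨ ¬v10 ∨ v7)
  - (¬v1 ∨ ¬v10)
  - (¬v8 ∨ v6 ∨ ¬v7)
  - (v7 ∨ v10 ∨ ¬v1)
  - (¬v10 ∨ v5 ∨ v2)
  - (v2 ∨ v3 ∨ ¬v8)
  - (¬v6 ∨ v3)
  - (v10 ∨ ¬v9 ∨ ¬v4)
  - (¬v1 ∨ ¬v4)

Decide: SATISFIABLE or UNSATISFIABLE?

Branch on v1: take v1 = True.
  then v10 is forced to False.
  then v7 is forced to True.
  then v4 is forced to False.
The remaining clauses are satisfied by v2 = True, v3 = True, v5 = True, v6 = True, v8 = True, v9 = True.
So v1=True, v2=True, v3=True, v4=False, v5=True, v6=True, v7=True, v8=True, v9=True, v10=False is a satisfying assignment.

SATISFIABLE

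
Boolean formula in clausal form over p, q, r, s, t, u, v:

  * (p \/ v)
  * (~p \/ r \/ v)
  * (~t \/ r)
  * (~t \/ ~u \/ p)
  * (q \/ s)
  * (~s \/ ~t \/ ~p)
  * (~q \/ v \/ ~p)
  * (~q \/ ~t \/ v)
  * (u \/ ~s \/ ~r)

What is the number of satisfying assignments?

24

Split on p, then t.
  p=1, t=1: remaining (q,r,s,u,v) ∈ {(1,1,0,0,1); (1,1,0,1,1)} — 2.
  p=1, t=0: 11 of the 32 assignments to (q,r,s,u,v) work.
  p=0, t=1: remaining (q,r,s,u,v) ∈ {(1,1,0,0,1)} — 1.
  p=0, t=0: 10 of the 32 assignments to (q,r,s,u,v) work.
Total: 2 + 11 + 1 + 10 = 24.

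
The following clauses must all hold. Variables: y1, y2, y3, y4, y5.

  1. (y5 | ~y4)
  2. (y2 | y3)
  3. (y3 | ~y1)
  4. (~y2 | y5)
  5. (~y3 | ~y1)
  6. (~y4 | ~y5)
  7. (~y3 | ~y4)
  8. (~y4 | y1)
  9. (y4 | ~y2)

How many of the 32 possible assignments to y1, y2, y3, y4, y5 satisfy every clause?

The models are:
  y1=0 y2=0 y3=1 y4=0 y5=0
  y1=0 y2=0 y3=1 y4=0 y5=1
That's 2 in total.

2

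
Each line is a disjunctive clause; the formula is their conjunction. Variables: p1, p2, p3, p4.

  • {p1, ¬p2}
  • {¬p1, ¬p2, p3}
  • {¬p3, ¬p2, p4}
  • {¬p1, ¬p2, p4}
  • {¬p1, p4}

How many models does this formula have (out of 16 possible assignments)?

7

The models are:
  p1=F p2=F p3=F p4=F
  p1=F p2=F p3=F p4=T
  p1=F p2=F p3=T p4=F
  p1=F p2=F p3=T p4=T
  p1=T p2=F p3=F p4=T
  p1=T p2=F p3=T p4=T
  p1=T p2=T p3=T p4=T
Count: 7.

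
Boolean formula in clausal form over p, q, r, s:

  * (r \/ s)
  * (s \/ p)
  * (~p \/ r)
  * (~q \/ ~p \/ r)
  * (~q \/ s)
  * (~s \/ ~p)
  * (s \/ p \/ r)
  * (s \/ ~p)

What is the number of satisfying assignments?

The models are:
  p=F q=F r=F s=T
  p=F q=F r=T s=T
  p=F q=T r=F s=T
  p=F q=T r=T s=T
That's 4 in total.

4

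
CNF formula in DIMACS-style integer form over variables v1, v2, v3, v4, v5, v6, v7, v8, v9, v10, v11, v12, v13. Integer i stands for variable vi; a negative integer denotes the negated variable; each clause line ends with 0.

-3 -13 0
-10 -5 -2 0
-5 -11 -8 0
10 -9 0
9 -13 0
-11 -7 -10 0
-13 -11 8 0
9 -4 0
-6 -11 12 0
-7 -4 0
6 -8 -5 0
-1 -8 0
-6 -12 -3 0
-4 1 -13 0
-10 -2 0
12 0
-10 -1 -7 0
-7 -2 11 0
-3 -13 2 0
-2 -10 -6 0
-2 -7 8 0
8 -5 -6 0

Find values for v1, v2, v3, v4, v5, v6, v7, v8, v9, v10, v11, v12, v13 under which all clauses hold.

(v12) is a unit clause, so v12 = True.
v4 occurs only negated in the remaining clauses — set v4 = False.
v5 occurs only negated in the remaining clauses — set v5 = False.
Set v1 = True and propagate.
  then v8 is forced to False.
Set v2 = False and propagate.
For the remaining variables, v3 = True, v6 = False, v7 = False, v9 = False, v10 = True, v11 = False, v13 = False works.

v1=True, v2=False, v3=True, v4=False, v5=False, v6=False, v7=False, v8=False, v9=False, v10=True, v11=False, v12=True, v13=False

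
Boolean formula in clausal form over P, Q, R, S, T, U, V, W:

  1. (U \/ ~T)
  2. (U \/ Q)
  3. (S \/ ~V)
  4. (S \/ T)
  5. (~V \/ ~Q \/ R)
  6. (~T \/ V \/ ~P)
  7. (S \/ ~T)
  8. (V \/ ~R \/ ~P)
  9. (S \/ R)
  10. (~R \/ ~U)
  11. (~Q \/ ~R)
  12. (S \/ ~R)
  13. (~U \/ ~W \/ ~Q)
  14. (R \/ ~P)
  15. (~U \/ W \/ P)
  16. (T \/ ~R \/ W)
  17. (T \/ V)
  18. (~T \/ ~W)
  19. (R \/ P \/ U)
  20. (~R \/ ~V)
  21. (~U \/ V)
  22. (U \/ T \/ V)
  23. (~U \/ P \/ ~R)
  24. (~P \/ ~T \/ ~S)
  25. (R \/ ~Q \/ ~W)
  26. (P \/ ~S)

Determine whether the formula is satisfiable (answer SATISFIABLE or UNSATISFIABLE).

UNSATISFIABLE

R = True:
  propagation gives U=False, T=False, Q=True; an empty clause results — contradiction.
R = False:
  propagation gives S=True, P=False; an empty clause results — contradiction.
Every branch closes, so no satisfying assignment exists.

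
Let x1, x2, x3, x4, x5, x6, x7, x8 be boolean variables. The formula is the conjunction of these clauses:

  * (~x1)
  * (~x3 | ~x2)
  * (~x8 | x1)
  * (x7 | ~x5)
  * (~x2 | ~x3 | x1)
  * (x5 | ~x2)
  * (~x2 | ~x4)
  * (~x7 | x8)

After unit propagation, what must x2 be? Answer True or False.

Unit clause (~x1) sets x1 = False.
(x1 | ~x8) with x1 = False leaves only ~x8, so x8 = False.
In (~x7 | x8), x8 is now false; ~x7 must hold, so x7 = False.
From (x7 | ~x5) and x7 = False: x5 = False.
(x5 | ~x2) with x5 = False leaves only ~x2, so x2 = False.

False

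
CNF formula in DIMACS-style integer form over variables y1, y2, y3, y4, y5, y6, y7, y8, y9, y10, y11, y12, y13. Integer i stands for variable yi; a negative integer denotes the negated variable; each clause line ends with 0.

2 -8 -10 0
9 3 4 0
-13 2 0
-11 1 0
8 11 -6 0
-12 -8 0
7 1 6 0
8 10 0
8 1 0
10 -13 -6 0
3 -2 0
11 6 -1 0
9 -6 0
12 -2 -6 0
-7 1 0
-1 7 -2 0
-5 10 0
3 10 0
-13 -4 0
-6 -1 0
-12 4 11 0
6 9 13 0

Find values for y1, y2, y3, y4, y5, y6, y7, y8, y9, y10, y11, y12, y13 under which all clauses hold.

y1 = T, y2 = F, y3 = T, y4 = T, y5 = T, y6 = F, y7 = F, y8 = F, y9 = T, y10 = T, y11 = T, y12 = T, y13 = F

Check each clause:
  1. (y2 || !y10 || !y8) — !y8 is true.
  2. (y9 || y3 || y4) — y9 is true.
  3. (y2 || !y13) — !y13 is true.
  4. (y1 || !y11) — y1 is true.
  5. (!y6 || y8 || y11) — !y6 is true.
  6. (!y12 || !y8) — !y8 is true.
  7. (y7 || y1 || y6) — y1 is true.
  8. (y10 || y8) — y10 is true.
  9. (y8 || y1) — y1 is true.
  10. (y10 || !y6 || !y13) — y10 is true.
  11. (!y2 || y3) — y3 is true.
  12. (y11 || y6 || !y1) — y11 is true.
  13. (!y6 || y9) — y9 is true.
  14. (!y6 || y12 || !y2) — !y6 is true.
  15. (!y7 || y1) — !y7 is true.
  16. (y7 || !y1 || !y2) — !y2 is true.
  17. (!y5 || y10) — y10 is true.
  18. (y3 || y10) — y10 is true.
  19. (!y13 || !y4) — !y13 is true.
  20. (!y1 || !y6) — !y6 is true.
  21. (y11 || !y12 || y4) — y11 is true.
  22. (y9 || y13 || y6) — y9 is true.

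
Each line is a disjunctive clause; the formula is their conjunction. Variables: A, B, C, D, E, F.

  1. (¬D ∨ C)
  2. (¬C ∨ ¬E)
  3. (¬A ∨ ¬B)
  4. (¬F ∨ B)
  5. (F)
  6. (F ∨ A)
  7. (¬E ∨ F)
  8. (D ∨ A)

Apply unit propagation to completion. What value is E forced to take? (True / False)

False

Unit clause (F) sets F = True.
From (¬F ∨ B) and F = True: B = True.
From (¬B ∨ ¬A) and B = True: A = False.
(D ∨ A) with A = False leaves only D, so D = True.
(C ∨ ¬D) with D = True leaves only C, so C = True.
(¬E ∨ ¬C): since C = True, the clause reduces to (¬E). E = False.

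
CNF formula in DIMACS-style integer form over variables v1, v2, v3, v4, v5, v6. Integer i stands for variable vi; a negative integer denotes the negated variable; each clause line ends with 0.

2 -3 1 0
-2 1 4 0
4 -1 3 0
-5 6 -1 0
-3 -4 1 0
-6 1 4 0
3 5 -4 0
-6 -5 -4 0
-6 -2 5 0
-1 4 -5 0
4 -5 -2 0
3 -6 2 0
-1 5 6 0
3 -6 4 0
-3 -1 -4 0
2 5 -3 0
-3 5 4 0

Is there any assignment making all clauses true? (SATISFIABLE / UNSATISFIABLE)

SATISFIABLE

Set v1 = False and propagate.
For the remaining variables, v2 = True, v3 = False, v4 = True, v5 = True, v6 = False works.
So v1=False, v2=True, v3=False, v4=True, v5=True, v6=False is a satisfying assignment.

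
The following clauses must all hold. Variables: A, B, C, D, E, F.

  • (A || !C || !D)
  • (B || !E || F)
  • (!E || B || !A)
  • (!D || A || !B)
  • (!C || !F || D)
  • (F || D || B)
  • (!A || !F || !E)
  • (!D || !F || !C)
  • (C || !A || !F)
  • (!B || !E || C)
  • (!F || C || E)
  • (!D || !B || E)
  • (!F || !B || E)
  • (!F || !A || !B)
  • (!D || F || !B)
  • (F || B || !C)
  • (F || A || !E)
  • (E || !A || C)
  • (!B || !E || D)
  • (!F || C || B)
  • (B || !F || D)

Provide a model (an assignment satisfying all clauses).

Branch on A: take A = True.
Set B = True and propagate.
  then F is forced to False.
  then D is forced to False.
  then E is forced to False.
  then C is forced to True.
Every clause has at least one true literal under this assignment.

A=T  B=T  C=T  D=F  E=F  F=F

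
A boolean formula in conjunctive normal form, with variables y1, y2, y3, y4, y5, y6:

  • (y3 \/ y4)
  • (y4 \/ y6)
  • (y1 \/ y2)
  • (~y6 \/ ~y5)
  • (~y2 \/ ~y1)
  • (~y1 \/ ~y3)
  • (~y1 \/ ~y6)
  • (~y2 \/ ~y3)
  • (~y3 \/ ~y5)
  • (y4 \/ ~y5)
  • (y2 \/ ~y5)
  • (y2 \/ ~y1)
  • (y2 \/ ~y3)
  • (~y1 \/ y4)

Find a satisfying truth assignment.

y1=F, y2=T, y3=F, y4=T, y5=F, y6=F

Check each clause:
  1. (y3 \/ y4) — y4 is true.
  2. (y6 \/ y4) — y4 is true.
  3. (y2 \/ y1) — y2 is true.
  4. (~y5 \/ ~y6) — ~y6 is true.
  5. (~y1 \/ ~y2) — ~y1 is true.
  6. (~y3 \/ ~y1) — ~y3 is true.
  7. (~y1 \/ ~y6) — ~y6 is true.
  8. (~y2 \/ ~y3) — ~y3 is true.
  9. (~y5 \/ ~y3) — ~y5 is true.
  10. (~y5 \/ y4) — ~y5 is true.
  11. (~y5 \/ y2) — y2 is true.
  12. (~y1 \/ y2) — y2 is true.
  13. (~y3 \/ y2) — y2 is true.
  14. (y4 \/ ~y1) — y4 is true.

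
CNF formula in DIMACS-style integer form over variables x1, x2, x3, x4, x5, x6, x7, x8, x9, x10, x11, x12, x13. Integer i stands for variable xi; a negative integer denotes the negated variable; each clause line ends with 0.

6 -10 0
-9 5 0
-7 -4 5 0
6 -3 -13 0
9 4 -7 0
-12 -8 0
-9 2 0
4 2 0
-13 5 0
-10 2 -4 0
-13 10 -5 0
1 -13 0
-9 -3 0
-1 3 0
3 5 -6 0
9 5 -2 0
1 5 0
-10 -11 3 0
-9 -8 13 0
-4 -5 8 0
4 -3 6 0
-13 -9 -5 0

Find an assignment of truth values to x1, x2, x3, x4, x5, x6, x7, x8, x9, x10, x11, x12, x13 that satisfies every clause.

x1=T, x2=F, x3=T, x4=T, x5=F, x6=F, x7=F, x8=F, x9=F, x10=F, x11=T, x12=T, x13=F

x7 occurs only negated in the remaining clauses — set x7 = False.
Set x1 = True and propagate.
  then x3 is forced to True.
  then x9 is forced to False.
For the remaining variables, x2 = False, x4 = True, x5 = False, x6 = False, x8 = False, x10 = False, x11 = True, x12 = True, x13 = False works.
Every clause has at least one true literal under this assignment.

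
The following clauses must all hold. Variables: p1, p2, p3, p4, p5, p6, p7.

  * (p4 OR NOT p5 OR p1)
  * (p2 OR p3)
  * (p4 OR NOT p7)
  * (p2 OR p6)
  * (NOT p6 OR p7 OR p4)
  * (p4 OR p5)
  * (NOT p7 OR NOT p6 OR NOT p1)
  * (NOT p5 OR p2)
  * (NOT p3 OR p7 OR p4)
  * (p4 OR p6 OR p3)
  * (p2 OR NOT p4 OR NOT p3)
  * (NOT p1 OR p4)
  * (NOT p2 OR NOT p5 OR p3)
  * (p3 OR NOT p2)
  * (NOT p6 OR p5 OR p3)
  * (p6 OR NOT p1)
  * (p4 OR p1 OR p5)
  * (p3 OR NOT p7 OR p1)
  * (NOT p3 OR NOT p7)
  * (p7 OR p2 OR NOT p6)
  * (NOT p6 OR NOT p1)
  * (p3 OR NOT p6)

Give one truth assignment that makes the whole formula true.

p1=False  p2=True  p3=True  p4=True  p5=False  p6=True  p7=False

Check each clause:
  1. (p4 OR NOT p5 OR p1) — NOT p5 is true.
  2. (p2 OR p3) — p2 is true.
  3. (NOT p7 OR p4) — NOT p7 is true.
  4. (p6 OR p2) — p2 is true.
  5. (p7 OR NOT p6 OR p4) — p4 is true.
  6. (p4 OR p5) — p4 is true.
  7. (NOT p7 OR NOT p1 OR NOT p6) — NOT p7 is true.
  8. (p2 OR NOT p5) — p2 is true.
  9. (p7 OR NOT p3 OR p4) — p4 is true.
  10. (p3 OR p6 OR p4) — p3 is true.
  11. (p2 OR NOT p4 OR NOT p3) — p2 is true.
  12. (NOT p1 OR p4) — p4 is true.
  13. (NOT p5 OR p3 OR NOT p2) — p3 is true.
  14. (p3 OR NOT p2) — p3 is true.
  15. (p5 OR p3 OR NOT p6) — p3 is true.
  16. (NOT p1 OR p6) — NOT p1 is true.
  17. (p1 OR p5 OR p4) — p4 is true.
  18. (p1 OR p3 OR NOT p7) — p3 is true.
  19. (NOT p3 OR NOT p7) — NOT p7 is true.
  20. (p7 OR NOT p6 OR p2) — p2 is true.
  21. (NOT p6 OR NOT p1) — NOT p1 is true.
  22. (NOT p6 OR p3) — p3 is true.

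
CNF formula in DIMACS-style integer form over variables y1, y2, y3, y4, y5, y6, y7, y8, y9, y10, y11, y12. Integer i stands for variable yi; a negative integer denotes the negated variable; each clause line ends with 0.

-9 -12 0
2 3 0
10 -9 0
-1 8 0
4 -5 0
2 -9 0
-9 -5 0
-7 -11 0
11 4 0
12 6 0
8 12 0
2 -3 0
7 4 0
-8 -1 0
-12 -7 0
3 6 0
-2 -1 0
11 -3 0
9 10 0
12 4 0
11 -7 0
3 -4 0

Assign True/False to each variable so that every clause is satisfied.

y1=False, y2=True, y3=True, y4=True, y5=False, y6=False, y7=False, y8=False, y9=False, y10=True, y11=True, y12=True

Check each clause:
  1. (NOT y12 OR NOT y9) — NOT y9 is true.
  2. (y2 OR y3) — y2 is true.
  3. (NOT y9 OR y10) — y10 is true.
  4. (NOT y1 OR y8) — NOT y1 is true.
  5. (NOT y5 OR y4) — NOT y5 is true.
  6. (NOT y9 OR y2) — y2 is true.
  7. (NOT y5 OR NOT y9) — NOT y5 is true.
  8. (NOT y7 OR NOT y11) — NOT y7 is true.
  9. (y11 OR y4) — y11 is true.
  10. (y6 OR y12) — y12 is true.
  11. (y8 OR y12) — y12 is true.
  12. (NOT y3 OR y2) — y2 is true.
  13. (y4 OR y7) — y4 is true.
  14. (NOT y8 OR NOT y1) — NOT y8 is true.
  15. (NOT y12 OR NOT y7) — NOT y7 is true.
  16. (y3 OR y6) — y3 is true.
  17. (NOT y2 OR NOT y1) — NOT y1 is true.
  18. (y11 OR NOT y3) — y11 is true.
  19. (y10 OR y9) — y10 is true.
  20. (y4 OR y12) — y12 is true.
  21. (y11 OR NOT y7) — NOT y7 is true.
  22. (y3 OR NOT y4) — y3 is true.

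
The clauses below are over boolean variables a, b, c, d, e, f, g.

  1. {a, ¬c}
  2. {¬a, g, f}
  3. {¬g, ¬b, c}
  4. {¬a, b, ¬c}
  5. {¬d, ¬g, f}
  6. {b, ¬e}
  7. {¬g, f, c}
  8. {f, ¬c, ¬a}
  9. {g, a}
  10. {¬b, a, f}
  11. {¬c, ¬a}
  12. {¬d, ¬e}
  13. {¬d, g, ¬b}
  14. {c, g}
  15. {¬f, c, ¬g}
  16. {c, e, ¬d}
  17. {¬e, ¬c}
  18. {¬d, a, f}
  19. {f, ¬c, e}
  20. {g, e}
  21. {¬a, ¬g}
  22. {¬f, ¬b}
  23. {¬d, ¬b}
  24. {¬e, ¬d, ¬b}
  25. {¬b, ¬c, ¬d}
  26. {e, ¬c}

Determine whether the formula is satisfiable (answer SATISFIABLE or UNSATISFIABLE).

c = True:
  propagation gives a=True; an empty clause results — contradiction.
c = False:
  propagation gives g=True, b=False, e=False, f=True; an empty clause results — contradiction.
Every branch closes, so no satisfying assignment exists.

UNSATISFIABLE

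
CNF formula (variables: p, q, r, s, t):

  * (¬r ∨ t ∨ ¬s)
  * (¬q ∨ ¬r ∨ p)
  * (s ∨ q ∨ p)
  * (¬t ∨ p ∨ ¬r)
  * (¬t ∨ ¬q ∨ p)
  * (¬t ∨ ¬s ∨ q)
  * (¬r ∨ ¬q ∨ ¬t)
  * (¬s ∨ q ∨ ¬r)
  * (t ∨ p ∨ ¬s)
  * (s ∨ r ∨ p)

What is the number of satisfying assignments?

Split on p, then q.
  p=1, q=1: 5 of the 8 assignments to (r,s,t) work.
  p=1, q=0: 5 of the 8 assignments to (r,s,t) work.
  p=0, q=1: a clause becomes empty — 0.
  p=0, q=0: a clause becomes empty — 0.
Total: 5 + 5 + 0 + 0 = 10.

10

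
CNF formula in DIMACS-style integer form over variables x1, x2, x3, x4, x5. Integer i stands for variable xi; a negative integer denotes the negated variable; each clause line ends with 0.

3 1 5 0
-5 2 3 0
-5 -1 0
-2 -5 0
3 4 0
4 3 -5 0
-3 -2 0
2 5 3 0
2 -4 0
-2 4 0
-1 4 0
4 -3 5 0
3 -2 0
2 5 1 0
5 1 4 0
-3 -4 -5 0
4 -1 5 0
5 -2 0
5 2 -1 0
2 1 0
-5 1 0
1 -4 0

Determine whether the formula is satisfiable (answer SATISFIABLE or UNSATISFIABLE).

UNSATISFIABLE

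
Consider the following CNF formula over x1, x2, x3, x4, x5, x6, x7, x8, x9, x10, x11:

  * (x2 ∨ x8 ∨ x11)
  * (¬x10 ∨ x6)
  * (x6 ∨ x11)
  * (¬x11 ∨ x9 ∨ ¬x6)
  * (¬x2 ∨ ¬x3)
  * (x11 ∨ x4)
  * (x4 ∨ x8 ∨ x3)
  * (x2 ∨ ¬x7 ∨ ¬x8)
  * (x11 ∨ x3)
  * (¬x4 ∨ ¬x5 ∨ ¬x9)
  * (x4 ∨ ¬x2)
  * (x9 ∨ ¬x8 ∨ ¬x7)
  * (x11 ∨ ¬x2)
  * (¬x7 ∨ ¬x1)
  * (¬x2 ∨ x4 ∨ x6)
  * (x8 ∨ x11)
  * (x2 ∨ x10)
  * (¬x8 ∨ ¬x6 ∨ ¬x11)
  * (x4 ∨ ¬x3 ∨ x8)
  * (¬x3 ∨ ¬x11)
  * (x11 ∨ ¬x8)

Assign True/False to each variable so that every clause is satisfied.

x1=F  x2=T  x3=F  x4=T  x5=F  x6=T  x7=T  x8=F  x9=T  x10=T  x11=T

Pure literal: x1 appears only negated; assign x1 = False.
Pure literal: x5 appears only negated; assign x5 = False.
Branch on x2: take x2 = True.
  then x3 is forced to False.
  then x11 is forced to True.
  then x4 is forced to True.
Set x6 = True and propagate.
  then x9 is forced to True.
  then x8 is forced to False.
x7, x10 are now unconstrained; take x7 = True, x10 = True.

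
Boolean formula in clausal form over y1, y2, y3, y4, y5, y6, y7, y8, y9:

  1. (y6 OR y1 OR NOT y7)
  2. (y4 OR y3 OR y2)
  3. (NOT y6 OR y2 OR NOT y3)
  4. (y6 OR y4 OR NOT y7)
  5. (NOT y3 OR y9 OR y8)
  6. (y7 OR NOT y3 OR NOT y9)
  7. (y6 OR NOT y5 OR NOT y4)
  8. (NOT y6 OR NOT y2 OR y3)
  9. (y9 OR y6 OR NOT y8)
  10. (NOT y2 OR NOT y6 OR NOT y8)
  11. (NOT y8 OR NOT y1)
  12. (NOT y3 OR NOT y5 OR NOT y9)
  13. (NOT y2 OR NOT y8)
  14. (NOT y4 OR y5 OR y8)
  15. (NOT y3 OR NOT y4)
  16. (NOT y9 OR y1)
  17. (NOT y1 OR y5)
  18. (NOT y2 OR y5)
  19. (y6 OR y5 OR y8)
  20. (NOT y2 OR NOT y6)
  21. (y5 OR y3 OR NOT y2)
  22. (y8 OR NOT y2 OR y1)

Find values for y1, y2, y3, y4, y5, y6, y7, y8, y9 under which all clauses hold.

y1 = False, y2 = False, y3 = False, y4 = True, y5 = True, y6 = True, y7 = True, y8 = False, y9 = False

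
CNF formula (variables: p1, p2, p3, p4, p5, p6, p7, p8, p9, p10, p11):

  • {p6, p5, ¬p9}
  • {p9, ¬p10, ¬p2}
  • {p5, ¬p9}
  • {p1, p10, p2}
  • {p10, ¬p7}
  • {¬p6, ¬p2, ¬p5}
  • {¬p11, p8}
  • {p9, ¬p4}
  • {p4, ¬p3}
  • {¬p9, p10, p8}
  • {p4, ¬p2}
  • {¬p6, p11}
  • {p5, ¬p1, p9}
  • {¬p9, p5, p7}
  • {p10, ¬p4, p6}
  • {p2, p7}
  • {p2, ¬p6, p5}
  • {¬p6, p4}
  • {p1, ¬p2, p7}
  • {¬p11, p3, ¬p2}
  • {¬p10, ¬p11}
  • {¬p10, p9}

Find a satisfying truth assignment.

p8 occurs only positively in the remaining clauses — set p8 = True.
Try p1 = True.
Branch on p2: take p2 = True.
  then p4 is forced to True.
  then p9 is forced to True.
  then p5 is forced to True.
  then p6 is forced to False.
  then p10 is forced to True.
  then p11 is forced to False.
p3, p7 are now unconstrained; take p3 = False, p7 = True.

p1=T, p2=T, p3=F, p4=T, p5=T, p6=F, p7=T, p8=T, p9=T, p10=T, p11=F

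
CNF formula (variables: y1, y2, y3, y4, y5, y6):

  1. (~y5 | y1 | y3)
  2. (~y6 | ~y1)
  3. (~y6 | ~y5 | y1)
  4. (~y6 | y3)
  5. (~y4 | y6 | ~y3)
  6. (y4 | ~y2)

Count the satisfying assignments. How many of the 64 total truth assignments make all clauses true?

16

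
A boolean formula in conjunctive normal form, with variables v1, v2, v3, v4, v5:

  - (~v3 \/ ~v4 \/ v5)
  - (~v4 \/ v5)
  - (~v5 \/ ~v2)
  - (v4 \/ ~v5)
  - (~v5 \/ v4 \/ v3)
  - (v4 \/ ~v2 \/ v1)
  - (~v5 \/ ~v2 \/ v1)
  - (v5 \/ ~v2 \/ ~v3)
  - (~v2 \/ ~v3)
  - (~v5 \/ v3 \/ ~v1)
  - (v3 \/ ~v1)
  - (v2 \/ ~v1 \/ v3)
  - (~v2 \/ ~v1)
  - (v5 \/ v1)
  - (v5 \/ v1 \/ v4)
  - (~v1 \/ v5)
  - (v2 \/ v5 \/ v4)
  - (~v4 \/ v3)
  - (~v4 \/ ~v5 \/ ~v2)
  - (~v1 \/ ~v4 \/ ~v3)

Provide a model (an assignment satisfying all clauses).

v1=F, v2=F, v3=T, v4=T, v5=T

Branch on v1: take v1 = False.
  then v5 is forced to True.
  then v2 is forced to False.
  then v4 is forced to True.
  then v3 is forced to True.
Check each clause:
  1. (~v4 \/ ~v3 \/ v5) — v5 is true.
  2. (~v4 \/ v5) — v5 is true.
  3. (~v2 \/ ~v5) — ~v2 is true.
  4. (v4 \/ ~v5) — v4 is true.
  5. (v4 \/ ~v5 \/ v3) — v3 is true.
  6. (~v2 \/ v4 \/ v1) — v4 is true.
  7. (~v2 \/ ~v5 \/ v1) — ~v2 is true.
  8. (~v2 \/ v5 \/ ~v3) — v5 is true.
  9. (~v3 \/ ~v2) — ~v2 is true.
  10. (~v5 \/ v3 \/ ~v1) — v3 is true.
  11. (v3 \/ ~v1) — v3 is true.
  12. (v3 \/ ~v1 \/ v2) — v3 is true.
  13. (~v2 \/ ~v1) — ~v1 is true.
  14. (v1 \/ v5) — v5 is true.
  15. (v4 \/ v1 \/ v5) — v4 is true.
  16. (v5 \/ ~v1) — v5 is true.
  17. (v4 \/ v5 \/ v2) — v4 is true.
  18. (~v4 \/ v3) — v3 is true.
  19. (~v4 \/ ~v5 \/ ~v2) — ~v2 is true.
  20. (~v1 \/ ~v4 \/ ~v3) — ~v1 is true.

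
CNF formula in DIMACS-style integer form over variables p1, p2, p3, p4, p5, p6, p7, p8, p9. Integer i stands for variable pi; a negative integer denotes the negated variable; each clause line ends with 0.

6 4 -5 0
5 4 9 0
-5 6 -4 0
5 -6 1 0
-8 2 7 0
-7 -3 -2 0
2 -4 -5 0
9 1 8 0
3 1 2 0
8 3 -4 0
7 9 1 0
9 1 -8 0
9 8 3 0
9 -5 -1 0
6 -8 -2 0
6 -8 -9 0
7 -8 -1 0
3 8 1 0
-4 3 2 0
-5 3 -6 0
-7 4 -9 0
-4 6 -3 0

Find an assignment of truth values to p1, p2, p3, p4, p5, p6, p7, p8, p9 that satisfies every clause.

Set p1 = True and propagate.
The remaining clauses are satisfied by p2 = False, p3 = True, p4 = True, p5 = False, p6 = True, p7 = True, p8 = True, p9 = False.
Check each clause:
  1. (p6 OR p4 OR NOT p5) — NOT p5 is true.
  2. (p9 OR p4 OR p5) — p4 is true.
  3. (NOT p4 OR NOT p5 OR p6) — NOT p5 is true.
  4. (p5 OR p1 OR NOT p6) — p1 is true.
  5. (p7 OR NOT p8 OR p2) — p7 is true.
  6. (NOT p7 OR NOT p2 OR NOT p3) — NOT p2 is true.
  7. (NOT p5 OR p2 OR NOT p4) — NOT p5 is true.
  8. (p1 OR p8 OR p9) — p8 is true.
  9. (p2 OR p1 OR p3) — p1 is true.
  10. (p3 OR p8 OR NOT p4) — p8 is true.
  11. (p9 OR p7 OR p1) — p1 is true.
  12. (p1 OR NOT p8 OR p9) — p1 is true.
  13. (p3 OR p9 OR p8) — p8 is true.
  14. (p9 OR NOT p5 OR NOT p1) — NOT p5 is true.
  15. (NOT p8 OR p6 OR NOT p2) — p6 is true.
  16. (p6 OR NOT p8 OR NOT p9) — p6 is true.
  17. (p7 OR NOT p8 OR NOT p1) — p7 is true.
  18. (p8 OR p3 OR p1) — p8 is true.
  19. (p3 OR p2 OR NOT p4) — p3 is true.
  20. (p3 OR NOT p6 OR NOT p5) — p3 is true.
  21. (NOT p7 OR NOT p9 OR p4) — p4 is true.
  22. (NOT p4 OR p6 OR NOT p3) — p6 is true.

p1=T, p2=F, p3=T, p4=T, p5=F, p6=T, p7=T, p8=T, p9=F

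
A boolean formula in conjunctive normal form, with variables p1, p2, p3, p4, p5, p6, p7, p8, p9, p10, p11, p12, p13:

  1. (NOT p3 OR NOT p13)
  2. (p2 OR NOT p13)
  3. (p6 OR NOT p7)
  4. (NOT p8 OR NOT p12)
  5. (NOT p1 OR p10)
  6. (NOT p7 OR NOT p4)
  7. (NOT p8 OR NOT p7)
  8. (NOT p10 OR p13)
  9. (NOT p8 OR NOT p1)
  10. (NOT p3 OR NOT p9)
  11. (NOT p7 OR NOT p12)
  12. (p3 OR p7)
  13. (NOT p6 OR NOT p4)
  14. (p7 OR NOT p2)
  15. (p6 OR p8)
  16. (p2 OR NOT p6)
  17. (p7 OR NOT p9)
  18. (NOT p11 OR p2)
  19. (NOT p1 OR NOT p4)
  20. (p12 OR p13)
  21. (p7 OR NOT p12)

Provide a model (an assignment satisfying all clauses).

p1=1, p2=1, p3=0, p4=0, p5=1, p6=1, p7=1, p8=0, p9=1, p10=1, p11=0, p12=0, p13=1

Pure literal: p4 appears only negated; assign p4 = False.
p11 occurs only negated in the remaining clauses — set p11 = False.
Set p1 = True and propagate.
  then p10 is forced to True.
  then p13 is forced to True.
  then p3 is forced to False.
  then p2 is forced to True.
  then p8 is forced to False.
  then p7 is forced to True.
  then p6 is forced to True.
  then p12 is forced to False.
p5, p9 are now unconstrained; take p5 = True, p9 = True.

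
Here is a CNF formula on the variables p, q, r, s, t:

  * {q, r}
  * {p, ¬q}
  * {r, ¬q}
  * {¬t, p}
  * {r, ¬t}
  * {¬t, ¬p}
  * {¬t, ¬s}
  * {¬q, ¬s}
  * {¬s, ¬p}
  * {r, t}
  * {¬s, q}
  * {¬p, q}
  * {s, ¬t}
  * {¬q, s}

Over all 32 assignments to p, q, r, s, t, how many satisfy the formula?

1

Satisfying assignments:
  p=0 q=0 r=1 s=0 t=0
That's 1 in total.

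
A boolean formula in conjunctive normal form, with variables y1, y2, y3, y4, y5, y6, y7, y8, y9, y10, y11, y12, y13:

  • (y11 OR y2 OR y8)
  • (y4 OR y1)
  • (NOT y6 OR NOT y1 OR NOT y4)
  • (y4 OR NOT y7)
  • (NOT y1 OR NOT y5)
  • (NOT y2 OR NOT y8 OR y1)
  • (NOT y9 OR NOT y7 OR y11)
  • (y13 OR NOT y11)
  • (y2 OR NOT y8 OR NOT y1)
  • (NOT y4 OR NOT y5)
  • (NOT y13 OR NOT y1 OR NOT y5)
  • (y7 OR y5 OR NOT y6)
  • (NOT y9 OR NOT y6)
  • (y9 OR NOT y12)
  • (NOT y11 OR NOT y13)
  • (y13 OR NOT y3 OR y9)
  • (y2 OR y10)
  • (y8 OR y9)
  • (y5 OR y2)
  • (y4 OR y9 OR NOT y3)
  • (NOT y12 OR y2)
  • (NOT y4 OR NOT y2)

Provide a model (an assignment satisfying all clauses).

y1=True, y2=True, y3=True, y4=False, y5=False, y6=False, y7=False, y8=True, y9=True, y10=True, y11=False, y12=True, y13=True

Pure literal: y6 appears only negated; assign y6 = False.
y10 occurs only positively in the remaining clauses — set y10 = True.
Try y1 = True.
  then y5 is forced to False.
  then y2 is forced to True.
  then y4 is forced to False.
  then y7 is forced to False.
Branch on y3: take y3 = True.
  then y9 is forced to True.
For the remaining variables, y8 = True, y11 = False, y12 = True, y13 = True works.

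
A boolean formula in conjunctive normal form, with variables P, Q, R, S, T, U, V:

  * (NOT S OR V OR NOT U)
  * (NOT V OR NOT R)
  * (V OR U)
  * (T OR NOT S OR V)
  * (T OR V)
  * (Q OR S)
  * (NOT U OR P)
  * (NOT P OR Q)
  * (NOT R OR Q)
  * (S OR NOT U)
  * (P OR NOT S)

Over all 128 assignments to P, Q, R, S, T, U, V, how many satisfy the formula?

Split on S, then V.
  S=T, V=T: remaining (P,Q,R,T,U) ∈ {(T,T,F,F,F); (T,T,F,F,T); (T,T,F,T,F); (T,T,F,T,T)} — 4.
  S=T, V=F: a clause becomes empty — 0.
  S=F, V=T: remaining (P,Q,R,T,U) ∈ {(F,T,F,F,F); (F,T,F,T,F); (T,T,F,F,F); (T,T,F,T,F)} — 4.
  S=F, V=F: a clause becomes empty — 0.
Total: 4 + 0 + 4 + 0 = 8.

8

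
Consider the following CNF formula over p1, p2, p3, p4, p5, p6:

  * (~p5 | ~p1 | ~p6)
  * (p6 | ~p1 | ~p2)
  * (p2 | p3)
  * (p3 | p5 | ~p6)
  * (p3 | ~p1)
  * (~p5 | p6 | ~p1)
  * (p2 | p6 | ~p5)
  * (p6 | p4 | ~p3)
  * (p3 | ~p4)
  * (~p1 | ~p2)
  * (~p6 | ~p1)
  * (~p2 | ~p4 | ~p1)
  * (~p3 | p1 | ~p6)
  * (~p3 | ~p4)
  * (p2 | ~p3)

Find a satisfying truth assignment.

p1 = False, p2 = True, p3 = False, p4 = False, p5 = True, p6 = True

Set p1 = False and propagate.
The remaining clauses are satisfied by p2 = True, p3 = False, p4 = False, p5 = True, p6 = True.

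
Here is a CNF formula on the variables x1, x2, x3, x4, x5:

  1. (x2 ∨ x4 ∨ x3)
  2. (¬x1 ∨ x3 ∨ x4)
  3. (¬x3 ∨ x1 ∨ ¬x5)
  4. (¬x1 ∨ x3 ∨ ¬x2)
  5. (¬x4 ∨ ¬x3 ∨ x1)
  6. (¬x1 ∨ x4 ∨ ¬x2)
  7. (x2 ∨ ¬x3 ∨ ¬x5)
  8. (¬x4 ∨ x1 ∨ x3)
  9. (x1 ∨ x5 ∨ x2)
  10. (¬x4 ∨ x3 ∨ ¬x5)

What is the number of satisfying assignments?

8

Split on x3, then x1.
  x3=1, x1=1: remaining (x2,x4,x5) ∈ {(0,0,0); (0,1,0); (1,1,0); (1,1,1)} — 4.
  x3=1, x1=0: remaining (x2,x4,x5) ∈ {(1,0,0)} — 1.
  x3=0, x1=1: remaining (x2,x4,x5) ∈ {(0,1,0)} — 1.
  x3=0, x1=0: remaining (x2,x4,x5) ∈ {(1,0,0); (1,0,1)} — 2.
Total: 4 + 1 + 1 + 2 = 8.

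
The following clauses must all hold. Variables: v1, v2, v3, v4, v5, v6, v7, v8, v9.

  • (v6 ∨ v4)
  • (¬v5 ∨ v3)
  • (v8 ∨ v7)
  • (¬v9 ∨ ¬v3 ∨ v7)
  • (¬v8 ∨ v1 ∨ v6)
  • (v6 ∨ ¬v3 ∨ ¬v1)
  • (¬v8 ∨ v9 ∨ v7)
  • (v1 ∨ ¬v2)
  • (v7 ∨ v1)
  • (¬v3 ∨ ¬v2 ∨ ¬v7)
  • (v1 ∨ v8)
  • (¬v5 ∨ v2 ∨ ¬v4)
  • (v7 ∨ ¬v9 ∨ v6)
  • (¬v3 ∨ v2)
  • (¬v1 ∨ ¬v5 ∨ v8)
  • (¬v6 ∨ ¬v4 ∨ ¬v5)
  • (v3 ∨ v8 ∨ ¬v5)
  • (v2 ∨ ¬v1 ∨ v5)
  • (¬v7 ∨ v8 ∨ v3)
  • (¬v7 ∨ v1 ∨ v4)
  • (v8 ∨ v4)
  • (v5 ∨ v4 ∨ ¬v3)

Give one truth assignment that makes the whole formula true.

Try v1 = True.
For the remaining variables, v2 = True, v3 = False, v4 = True, v5 = False, v6 = True, v7 = True, v8 = True, v9 = True works.
Check each clause:
  1. (v4 ∨ v6) — v4 is true.
  2. (¬v5 ∨ v3) — ¬v5 is true.
  3. (v7 ∨ v8) — v8 is true.
  4. (¬v3 ∨ v7 ∨ ¬v9) — v7 is true.
  5. (v6 ∨ ¬v8 ∨ v1) — v1 is true.
  6. (¬v3 ∨ ¬v1 ∨ v6) — ¬v3 is true.
  7. (¬v8 ∨ v9 ∨ v7) — v9 is true.
  8. (v1 ∨ ¬v2) — v1 is true.
  9. (v7 ∨ v1) — v1 is true.
  10. (¬v2 ∨ ¬v3 ∨ ¬v7) — ¬v3 is true.
  11. (v8 ∨ v1) — v8 is true.
  12. (v2 ∨ ¬v4 ∨ ¬v5) — v2 is true.
  13. (v7 ∨ v6 ∨ ¬v9) — v6 is true.
  14. (v2 ∨ ¬v3) — v2 is true.
  15. (¬v5 ∨ v8 ∨ ¬v1) — v8 is true.
  16. (¬v5 ∨ ¬v4 ∨ ¬v6) — ¬v5 is true.
  17. (v3 ∨ ¬v5 ∨ v8) — v8 is true.
  18. (¬v1 ∨ v5 ∨ v2) — v2 is true.
  19. (v8 ∨ v3 ∨ ¬v7) — v8 is true.
  20. (v4 ∨ v1 ∨ ¬v7) — v4 is true.
  21. (v4 ∨ v8) — v8 is true.
  22. (v5 ∨ ¬v3 ∨ v4) — v4 is true.

v1=True, v2=True, v3=False, v4=True, v5=False, v6=True, v7=True, v8=True, v9=True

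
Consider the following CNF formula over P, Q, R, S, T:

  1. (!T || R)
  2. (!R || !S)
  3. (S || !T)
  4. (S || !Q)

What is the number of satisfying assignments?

8

Split on S, then R.
  S=1, R=1: a clause becomes empty — 0.
  S=1, R=0: remaining (P,Q,T) ∈ {(0,0,0); (0,1,0); (1,0,0); (1,1,0)} — 4.
  S=0, R=1: remaining (P,Q,T) ∈ {(0,0,0); (1,0,0)} — 2.
  S=0, R=0: remaining (P,Q,T) ∈ {(0,0,0); (1,0,0)} — 2.
Total: 0 + 4 + 2 + 2 = 8.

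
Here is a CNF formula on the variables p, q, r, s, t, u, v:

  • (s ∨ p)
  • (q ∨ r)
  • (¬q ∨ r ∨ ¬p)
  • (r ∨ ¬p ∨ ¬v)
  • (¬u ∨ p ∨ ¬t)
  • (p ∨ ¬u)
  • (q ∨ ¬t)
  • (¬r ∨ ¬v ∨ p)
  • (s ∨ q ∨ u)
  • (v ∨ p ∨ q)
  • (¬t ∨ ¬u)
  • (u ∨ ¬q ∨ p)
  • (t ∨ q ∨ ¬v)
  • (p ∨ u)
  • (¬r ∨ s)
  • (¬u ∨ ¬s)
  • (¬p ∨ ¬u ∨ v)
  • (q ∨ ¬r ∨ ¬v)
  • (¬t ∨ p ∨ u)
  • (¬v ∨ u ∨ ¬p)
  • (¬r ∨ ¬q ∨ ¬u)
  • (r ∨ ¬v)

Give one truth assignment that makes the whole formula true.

Try p = True.
Branch on q: take q = True.
  then r is forced to True.
  then s is forced to True.
  then u is forced to False.
  then v is forced to False.
t is now unconstrained; take t = False.

p = True, q = True, r = True, s = True, t = False, u = False, v = False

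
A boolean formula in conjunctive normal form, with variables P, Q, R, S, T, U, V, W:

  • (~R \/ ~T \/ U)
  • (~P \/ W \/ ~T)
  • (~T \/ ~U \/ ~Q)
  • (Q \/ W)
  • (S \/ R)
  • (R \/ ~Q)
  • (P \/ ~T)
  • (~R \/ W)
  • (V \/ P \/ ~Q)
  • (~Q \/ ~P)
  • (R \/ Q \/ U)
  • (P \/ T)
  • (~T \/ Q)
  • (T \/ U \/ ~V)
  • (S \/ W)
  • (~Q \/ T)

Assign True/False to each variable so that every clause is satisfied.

W occurs only positively in the remaining clauses — set W = True.
Try P = True.
  then Q is forced to False.
  then T is forced to False.
Branch on R: take R = True.
Try U = False.
  then V is forced to False.
S is now unconstrained; take S = False.
Every clause has at least one true literal under this assignment.

P=True  Q=False  R=True  S=False  T=False  U=False  V=False  W=True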